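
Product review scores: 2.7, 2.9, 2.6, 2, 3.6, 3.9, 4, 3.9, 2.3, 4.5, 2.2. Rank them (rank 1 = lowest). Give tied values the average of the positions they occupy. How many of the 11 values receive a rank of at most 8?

Sorted (ascending): 2, 2.2, 2.3, 2.6, 2.7, 2.9, 3.6, 3.9, 3.9, 4, 4.5
The 2 values of 3.9 occupy positions 8–9 → average rank (8+9)/2 = 8.5.
Ranks ≤ 8: {1, 2, 3, 4, 5, 6, 7} → 7 values.

7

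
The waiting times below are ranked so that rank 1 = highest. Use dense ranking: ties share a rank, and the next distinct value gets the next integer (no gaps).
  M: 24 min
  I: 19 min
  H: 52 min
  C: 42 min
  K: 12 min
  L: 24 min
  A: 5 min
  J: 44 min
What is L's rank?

Sorted (descending): 52, 44, 42, 24, 24, 19, 12, 5
The 2 values of 24 share dense rank 4.
Remaining distinct values take the next consecutive integers.
L has value 24 min → rank 4.

4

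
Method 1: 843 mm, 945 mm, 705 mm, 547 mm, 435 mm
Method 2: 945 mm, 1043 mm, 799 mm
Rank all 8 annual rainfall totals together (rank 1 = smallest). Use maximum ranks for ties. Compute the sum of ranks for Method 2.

Sorted (ascending): 435, 547, 705, 799, 843, 945, 945, 1043
The 2 values of 945 occupy positions 6–7 → each gets rank 7.
Method 2 values → pooled ranks: 945→7, 1043→8, 799→4
Rank sum = 7 + 8 + 4 = 19

19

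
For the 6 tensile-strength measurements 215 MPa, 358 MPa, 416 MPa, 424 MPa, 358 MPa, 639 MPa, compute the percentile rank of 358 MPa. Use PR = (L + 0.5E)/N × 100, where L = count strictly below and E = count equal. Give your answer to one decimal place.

33.3

N = 6.
Strictly below 358: 1. Equal to 358: 2.
PR = (1 + 0.5·2)/6 × 100 = 33.3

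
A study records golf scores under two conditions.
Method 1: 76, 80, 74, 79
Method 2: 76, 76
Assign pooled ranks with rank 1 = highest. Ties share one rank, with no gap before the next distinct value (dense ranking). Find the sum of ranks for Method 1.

10

Sorted (descending): 80, 79, 76, 76, 76, 74
The 3 values of 76 share dense rank 3.
Remaining distinct values take the next consecutive integers.
Method 1 values → pooled ranks: 76→3, 80→1, 74→4, 79→2
Rank sum = 3 + 1 + 4 + 2 = 10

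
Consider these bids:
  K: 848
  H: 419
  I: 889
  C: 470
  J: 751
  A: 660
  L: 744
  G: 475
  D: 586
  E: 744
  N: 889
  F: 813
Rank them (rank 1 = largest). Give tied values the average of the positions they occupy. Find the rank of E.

6.5

Sorted (descending): 889, 889, 848, 813, 751, 744, 744, 660, 586, 475, 470, 419
The 2 values of 889 occupy positions 1–2 → average rank (1+2)/2 = 1.5.
The 2 values of 744 occupy positions 6–7 → average rank (6+7)/2 = 6.5.
E has value 744 → rank 6.5.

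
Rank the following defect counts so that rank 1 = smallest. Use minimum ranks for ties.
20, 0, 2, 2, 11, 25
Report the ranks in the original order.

Sorted (ascending): 0, 2, 2, 11, 20, 25
The 2 values of 2 occupy positions 2–3 → each gets rank 2.

5, 1, 2, 2, 4, 6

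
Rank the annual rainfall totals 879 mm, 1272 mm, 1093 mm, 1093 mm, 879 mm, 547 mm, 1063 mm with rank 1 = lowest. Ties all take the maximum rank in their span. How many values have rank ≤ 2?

Sorted (ascending): 547, 879, 879, 1063, 1093, 1093, 1272
The 2 values of 879 occupy positions 2–3 → each gets rank 3.
The 2 values of 1093 occupy positions 5–6 → each gets rank 6.
Ranks ≤ 2: {1} → 1 value.

1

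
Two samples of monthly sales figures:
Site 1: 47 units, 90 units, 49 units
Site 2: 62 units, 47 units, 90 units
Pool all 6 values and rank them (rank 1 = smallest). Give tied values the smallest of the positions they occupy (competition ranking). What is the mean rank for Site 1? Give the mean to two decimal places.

3.00

Sorted (ascending): 47, 47, 49, 62, 90, 90
The 2 values of 47 occupy positions 1–2 → each gets rank 1.
The 2 values of 90 occupy positions 5–6 → each gets rank 5.
Site 1 values → pooled ranks: 47→1, 90→5, 49→3
Mean rank = (1 + 5 + 3) / 3 = 3.00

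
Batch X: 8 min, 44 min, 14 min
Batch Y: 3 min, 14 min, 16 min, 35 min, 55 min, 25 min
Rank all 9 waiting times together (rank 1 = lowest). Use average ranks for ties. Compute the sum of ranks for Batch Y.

Sorted (ascending): 3, 8, 14, 14, 16, 25, 35, 44, 55
The 2 values of 14 occupy positions 3–4 → average rank (3+4)/2 = 3.5.
Batch Y values → pooled ranks: 3→1, 14→3.5, 16→5, 35→7, 55→9, 25→6
Rank sum = 1 + 3.5 + 5 + 7 + 9 + 6 = 31.5

31.5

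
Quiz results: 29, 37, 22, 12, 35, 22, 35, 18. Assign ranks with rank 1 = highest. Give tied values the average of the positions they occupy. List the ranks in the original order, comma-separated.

4, 1, 5.5, 8, 2.5, 5.5, 2.5, 7

Sorted (descending): 37, 35, 35, 29, 22, 22, 18, 12
The 2 values of 35 occupy positions 2–3 → average rank (2+3)/2 = 2.5.
The 2 values of 22 occupy positions 5–6 → average rank (5+6)/2 = 5.5.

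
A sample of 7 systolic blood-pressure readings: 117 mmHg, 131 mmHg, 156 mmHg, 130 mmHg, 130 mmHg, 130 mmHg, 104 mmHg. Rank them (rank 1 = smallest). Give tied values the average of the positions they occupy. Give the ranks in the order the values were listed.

Sorted (ascending): 104, 117, 130, 130, 130, 131, 156
The 3 values of 130 occupy positions 3–5 → average rank 4.

2, 6, 7, 4, 4, 4, 1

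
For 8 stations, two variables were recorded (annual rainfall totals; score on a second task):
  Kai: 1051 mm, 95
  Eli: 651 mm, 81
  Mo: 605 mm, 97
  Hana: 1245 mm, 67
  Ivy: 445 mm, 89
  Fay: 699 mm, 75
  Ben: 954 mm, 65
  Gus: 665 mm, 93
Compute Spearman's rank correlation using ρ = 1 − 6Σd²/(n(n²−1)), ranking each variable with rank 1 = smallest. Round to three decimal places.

Ranks of variable 1: 7, 3, 2, 8, 1, 5, 6, 4
Ranks of variable 2: 7, 4, 8, 2, 5, 3, 1, 6
d = r₁ − r₂: 0, -1, -6, 6, -4, 2, 5, -2
d²: 0, 1, 36, 36, 16, 4, 25, 4; Σd² = 122
ρ = 1 − 6·122/(8·63) = 1 − 732/504 = -0.452

-0.452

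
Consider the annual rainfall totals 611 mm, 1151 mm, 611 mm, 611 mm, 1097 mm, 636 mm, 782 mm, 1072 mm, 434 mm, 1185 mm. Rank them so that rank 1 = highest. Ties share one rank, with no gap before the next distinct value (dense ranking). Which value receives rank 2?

Sorted (descending): 1185, 1151, 1097, 1072, 782, 636, 611, 611, 611, 434
The 3 values of 611 share dense rank 7.
Remaining distinct values take the next consecutive integers.
Rank 2 → value 1151.

1151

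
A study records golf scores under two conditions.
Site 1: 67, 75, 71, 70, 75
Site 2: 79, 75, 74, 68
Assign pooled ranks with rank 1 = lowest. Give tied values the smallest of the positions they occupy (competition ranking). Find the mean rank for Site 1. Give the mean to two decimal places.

Sorted (ascending): 67, 68, 70, 71, 74, 75, 75, 75, 79
The 3 values of 75 occupy positions 6–8 → each gets rank 6.
Site 1 values → pooled ranks: 67→1, 75→6, 71→4, 70→3, 75→6
Mean rank = (1 + 6 + 4 + 3 + 6) / 5 = 4.00

4.00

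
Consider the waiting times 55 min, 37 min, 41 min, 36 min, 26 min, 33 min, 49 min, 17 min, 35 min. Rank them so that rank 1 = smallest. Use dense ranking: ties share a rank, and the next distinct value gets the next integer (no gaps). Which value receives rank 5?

36

Sorted (ascending): 17, 26, 33, 35, 36, 37, 41, 49, 55
No ties — each value takes its position as its rank.
Rank 5 → value 36.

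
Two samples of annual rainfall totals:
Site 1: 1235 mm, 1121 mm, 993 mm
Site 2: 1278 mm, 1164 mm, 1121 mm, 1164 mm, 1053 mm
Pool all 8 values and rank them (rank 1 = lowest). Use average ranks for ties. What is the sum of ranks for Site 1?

Sorted (ascending): 993, 1053, 1121, 1121, 1164, 1164, 1235, 1278
The 2 values of 1121 occupy positions 3–4 → average rank (3+4)/2 = 3.5.
The 2 values of 1164 occupy positions 5–6 → average rank (5+6)/2 = 5.5.
Site 1 values → pooled ranks: 1235→7, 1121→3.5, 993→1
Rank sum = 7 + 3.5 + 1 = 11.5

11.5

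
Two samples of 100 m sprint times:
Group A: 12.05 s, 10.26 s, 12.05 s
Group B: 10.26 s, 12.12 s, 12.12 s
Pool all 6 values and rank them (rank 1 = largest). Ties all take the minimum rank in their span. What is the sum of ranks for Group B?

7

Sorted (descending): 12.12, 12.12, 12.05, 12.05, 10.26, 10.26
The 2 values of 12.12 occupy positions 1–2 → each gets rank 1.
The 2 values of 12.05 occupy positions 3–4 → each gets rank 3.
The 2 values of 10.26 occupy positions 5–6 → each gets rank 5.
Group B values → pooled ranks: 10.26→5, 12.12→1, 12.12→1
Rank sum = 5 + 1 + 1 = 7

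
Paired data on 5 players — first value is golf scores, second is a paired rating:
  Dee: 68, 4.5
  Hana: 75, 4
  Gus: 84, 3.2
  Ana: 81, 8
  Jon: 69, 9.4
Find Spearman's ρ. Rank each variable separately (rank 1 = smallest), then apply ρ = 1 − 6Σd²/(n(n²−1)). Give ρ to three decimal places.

Ranks of variable 1: 1, 3, 5, 4, 2
Ranks of variable 2: 3, 2, 1, 4, 5
d = r₁ − r₂: -2, 1, 4, 0, -3
d²: 4, 1, 16, 0, 9; Σd² = 30
ρ = 1 − 6·30/(5·24) = 1 − 180/120 = -0.500

-0.500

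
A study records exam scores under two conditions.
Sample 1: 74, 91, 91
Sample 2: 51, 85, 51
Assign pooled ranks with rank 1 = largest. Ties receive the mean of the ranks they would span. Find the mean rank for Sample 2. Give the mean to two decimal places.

4.67

Sorted (descending): 91, 91, 85, 74, 51, 51
The 2 values of 91 occupy positions 1–2 → average rank (1+2)/2 = 1.5.
The 2 values of 51 occupy positions 5–6 → average rank (5+6)/2 = 5.5.
Sample 2 values → pooled ranks: 51→5.5, 85→3, 51→5.5
Mean rank = (5.5 + 3 + 5.5) / 3 = 4.67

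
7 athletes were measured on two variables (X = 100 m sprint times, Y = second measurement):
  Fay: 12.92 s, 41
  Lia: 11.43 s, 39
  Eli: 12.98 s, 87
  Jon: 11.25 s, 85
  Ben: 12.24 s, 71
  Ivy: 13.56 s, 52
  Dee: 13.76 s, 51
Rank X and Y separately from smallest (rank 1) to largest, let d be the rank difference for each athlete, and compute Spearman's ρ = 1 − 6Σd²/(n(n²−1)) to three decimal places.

Ranks of variable 1: 4, 2, 5, 1, 3, 6, 7
Ranks of variable 2: 2, 1, 7, 6, 5, 4, 3
d = r₁ − r₂: 2, 1, -2, -5, -2, 2, 4
d²: 4, 1, 4, 25, 4, 4, 16; Σd² = 58
ρ = 1 − 6·58/(7·48) = 1 − 348/336 = -0.036

-0.036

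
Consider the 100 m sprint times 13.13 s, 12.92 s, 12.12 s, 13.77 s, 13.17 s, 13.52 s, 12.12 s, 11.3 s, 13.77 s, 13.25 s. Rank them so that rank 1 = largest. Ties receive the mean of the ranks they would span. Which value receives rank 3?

13.52

Sorted (descending): 13.77, 13.77, 13.52, 13.25, 13.17, 13.13, 12.92, 12.12, 12.12, 11.3
The 2 values of 13.77 occupy positions 1–2 → average rank (1+2)/2 = 1.5.
The 2 values of 12.12 occupy positions 8–9 → average rank (8+9)/2 = 8.5.
Rank 3 → value 13.52.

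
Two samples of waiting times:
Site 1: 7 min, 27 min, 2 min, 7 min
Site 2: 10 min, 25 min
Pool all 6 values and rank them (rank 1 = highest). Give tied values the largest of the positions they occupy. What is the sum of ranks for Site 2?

5

Sorted (descending): 27, 25, 10, 7, 7, 2
The 2 values of 7 occupy positions 4–5 → each gets rank 5.
Site 2 values → pooled ranks: 10→3, 25→2
Rank sum = 3 + 2 = 5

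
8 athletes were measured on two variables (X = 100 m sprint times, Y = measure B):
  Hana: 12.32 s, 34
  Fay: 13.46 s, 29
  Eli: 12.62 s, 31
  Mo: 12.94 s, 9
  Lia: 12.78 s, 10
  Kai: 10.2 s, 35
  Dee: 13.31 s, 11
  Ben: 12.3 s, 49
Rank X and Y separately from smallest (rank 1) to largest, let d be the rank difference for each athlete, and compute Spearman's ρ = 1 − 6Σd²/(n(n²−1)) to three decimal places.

Ranks of variable 1: 3, 8, 4, 6, 5, 1, 7, 2
Ranks of variable 2: 6, 4, 5, 1, 2, 7, 3, 8
d = r₁ − r₂: -3, 4, -1, 5, 3, -6, 4, -6
d²: 9, 16, 1, 25, 9, 36, 16, 36; Σd² = 148
ρ = 1 − 6·148/(8·63) = 1 − 888/504 = -0.762

-0.762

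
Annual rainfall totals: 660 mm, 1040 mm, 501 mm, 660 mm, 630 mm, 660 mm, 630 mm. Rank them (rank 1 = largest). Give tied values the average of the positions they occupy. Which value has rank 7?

Sorted (descending): 1040, 660, 660, 660, 630, 630, 501
The 3 values of 660 occupy positions 2–4 → average rank 3.
The 2 values of 630 occupy positions 5–6 → average rank (5+6)/2 = 5.5.
Rank 7 → value 501.

501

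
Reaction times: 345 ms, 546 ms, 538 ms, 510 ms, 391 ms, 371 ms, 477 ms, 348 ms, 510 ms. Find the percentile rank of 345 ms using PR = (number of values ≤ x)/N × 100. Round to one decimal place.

N = 9.
Strictly below 345: 0. Equal to 345: 1.
PR = 1/9 × 100 = 11.1

11.1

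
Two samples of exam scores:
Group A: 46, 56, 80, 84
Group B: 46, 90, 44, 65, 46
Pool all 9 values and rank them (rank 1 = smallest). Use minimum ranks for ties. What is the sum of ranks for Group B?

20

Sorted (ascending): 44, 46, 46, 46, 56, 65, 80, 84, 90
The 3 values of 46 occupy positions 2–4 → each gets rank 2.
Group B values → pooled ranks: 46→2, 90→9, 44→1, 65→6, 46→2
Rank sum = 2 + 9 + 1 + 6 + 2 = 20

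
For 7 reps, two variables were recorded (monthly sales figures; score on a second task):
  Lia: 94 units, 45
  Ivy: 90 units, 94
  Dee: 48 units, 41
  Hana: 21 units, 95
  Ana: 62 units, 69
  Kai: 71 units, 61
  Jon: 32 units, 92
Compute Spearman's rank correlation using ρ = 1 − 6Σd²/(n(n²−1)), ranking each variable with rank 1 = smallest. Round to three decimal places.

-0.393

Ranks of variable 1: 7, 6, 3, 1, 4, 5, 2
Ranks of variable 2: 2, 6, 1, 7, 4, 3, 5
d = r₁ − r₂: 5, 0, 2, -6, 0, 2, -3
d²: 25, 0, 4, 36, 0, 4, 9; Σd² = 78
ρ = 1 − 6·78/(7·48) = 1 − 468/336 = -0.393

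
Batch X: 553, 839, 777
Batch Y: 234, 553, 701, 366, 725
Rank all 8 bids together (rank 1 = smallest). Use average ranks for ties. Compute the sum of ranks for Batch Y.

17.5

Sorted (ascending): 234, 366, 553, 553, 701, 725, 777, 839
The 2 values of 553 occupy positions 3–4 → average rank (3+4)/2 = 3.5.
Batch Y values → pooled ranks: 234→1, 553→3.5, 701→5, 366→2, 725→6
Rank sum = 1 + 3.5 + 5 + 2 + 6 = 17.5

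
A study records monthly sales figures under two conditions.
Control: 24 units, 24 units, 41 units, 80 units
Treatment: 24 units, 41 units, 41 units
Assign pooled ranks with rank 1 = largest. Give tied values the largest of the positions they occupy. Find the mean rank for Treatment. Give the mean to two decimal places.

Sorted (descending): 80, 41, 41, 41, 24, 24, 24
The 3 values of 41 occupy positions 2–4 → each gets rank 4.
The 3 values of 24 occupy positions 5–7 → each gets rank 7.
Treatment values → pooled ranks: 24→7, 41→4, 41→4
Mean rank = (7 + 4 + 4) / 3 = 5.00

5.00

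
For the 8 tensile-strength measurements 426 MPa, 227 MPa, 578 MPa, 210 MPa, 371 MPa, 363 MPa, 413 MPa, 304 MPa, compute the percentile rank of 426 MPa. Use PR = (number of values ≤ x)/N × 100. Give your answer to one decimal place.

87.5

N = 8.
Strictly below 426: 6. Equal to 426: 1.
PR = 7/8 × 100 = 87.5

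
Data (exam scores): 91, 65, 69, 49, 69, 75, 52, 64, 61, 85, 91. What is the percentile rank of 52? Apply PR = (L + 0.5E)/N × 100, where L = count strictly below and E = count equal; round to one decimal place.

13.6

N = 11.
Strictly below 52: 1. Equal to 52: 1.
PR = (1 + 0.5·1)/11 × 100 = 13.6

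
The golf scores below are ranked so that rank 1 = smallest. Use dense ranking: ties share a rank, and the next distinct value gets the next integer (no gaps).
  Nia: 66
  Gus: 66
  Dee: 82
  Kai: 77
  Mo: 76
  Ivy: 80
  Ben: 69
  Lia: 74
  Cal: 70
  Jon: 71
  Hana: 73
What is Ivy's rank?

Sorted (ascending): 66, 66, 69, 70, 71, 73, 74, 76, 77, 80, 82
The 2 values of 66 share dense rank 1.
Remaining distinct values take the next consecutive integers.
Ivy has value 80 → rank 9.

9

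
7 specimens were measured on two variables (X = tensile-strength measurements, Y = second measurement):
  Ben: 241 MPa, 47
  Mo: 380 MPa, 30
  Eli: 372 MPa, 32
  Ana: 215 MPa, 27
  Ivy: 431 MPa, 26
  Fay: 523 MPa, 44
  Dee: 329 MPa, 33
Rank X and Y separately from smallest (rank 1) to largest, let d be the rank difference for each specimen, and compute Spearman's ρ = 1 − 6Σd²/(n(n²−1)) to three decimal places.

Ranks of variable 1: 2, 5, 4, 1, 6, 7, 3
Ranks of variable 2: 7, 3, 4, 2, 1, 6, 5
d = r₁ − r₂: -5, 2, 0, -1, 5, 1, -2
d²: 25, 4, 0, 1, 25, 1, 4; Σd² = 60
ρ = 1 − 6·60/(7·48) = 1 − 360/336 = -0.071

-0.071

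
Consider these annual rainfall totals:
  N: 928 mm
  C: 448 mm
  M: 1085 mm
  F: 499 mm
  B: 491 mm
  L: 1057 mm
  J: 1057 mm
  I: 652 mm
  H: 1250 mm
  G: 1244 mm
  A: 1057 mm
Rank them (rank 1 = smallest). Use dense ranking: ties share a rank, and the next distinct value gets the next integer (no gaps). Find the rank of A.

Sorted (ascending): 448, 491, 499, 652, 928, 1057, 1057, 1057, 1085, 1244, 1250
The 3 values of 1057 share dense rank 6.
Remaining distinct values take the next consecutive integers.
A has value 1057 mm → rank 6.

6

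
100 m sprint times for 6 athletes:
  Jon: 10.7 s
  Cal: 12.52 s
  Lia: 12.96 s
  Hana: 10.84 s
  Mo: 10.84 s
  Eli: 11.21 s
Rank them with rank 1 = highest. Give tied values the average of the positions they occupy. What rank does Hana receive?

Sorted (descending): 12.96, 12.52, 11.21, 10.84, 10.84, 10.7
The 2 values of 10.84 occupy positions 4–5 → average rank (4+5)/2 = 4.5.
Hana has value 10.84 s → rank 4.5.

4.5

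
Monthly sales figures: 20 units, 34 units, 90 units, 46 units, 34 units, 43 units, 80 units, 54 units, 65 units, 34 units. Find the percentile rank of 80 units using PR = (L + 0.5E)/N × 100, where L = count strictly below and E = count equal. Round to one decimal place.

85.0

N = 10.
Strictly below 80: 8. Equal to 80: 1.
PR = (8 + 0.5·1)/10 × 100 = 85.0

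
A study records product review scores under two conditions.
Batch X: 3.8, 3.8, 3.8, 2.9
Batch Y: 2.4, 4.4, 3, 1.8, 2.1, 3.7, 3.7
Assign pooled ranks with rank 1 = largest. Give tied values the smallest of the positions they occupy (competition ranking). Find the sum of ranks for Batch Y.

48

Sorted (descending): 4.4, 3.8, 3.8, 3.8, 3.7, 3.7, 3, 2.9, 2.4, 2.1, 1.8
The 3 values of 3.8 occupy positions 2–4 → each gets rank 2.
The 2 values of 3.7 occupy positions 5–6 → each gets rank 5.
Batch Y values → pooled ranks: 2.4→9, 4.4→1, 3→7, 1.8→11, 2.1→10, 3.7→5, 3.7→5
Rank sum = 9 + 1 + 7 + 11 + 10 + 5 + 5 = 48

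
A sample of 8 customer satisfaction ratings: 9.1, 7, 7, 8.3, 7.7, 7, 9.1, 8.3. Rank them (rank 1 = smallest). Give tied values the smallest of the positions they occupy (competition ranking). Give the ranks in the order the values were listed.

Sorted (ascending): 7, 7, 7, 7.7, 8.3, 8.3, 9.1, 9.1
The 3 values of 7 occupy positions 1–3 → each gets rank 1.
The 2 values of 8.3 occupy positions 5–6 → each gets rank 5.
The 2 values of 9.1 occupy positions 7–8 → each gets rank 7.

7, 1, 1, 5, 4, 1, 7, 5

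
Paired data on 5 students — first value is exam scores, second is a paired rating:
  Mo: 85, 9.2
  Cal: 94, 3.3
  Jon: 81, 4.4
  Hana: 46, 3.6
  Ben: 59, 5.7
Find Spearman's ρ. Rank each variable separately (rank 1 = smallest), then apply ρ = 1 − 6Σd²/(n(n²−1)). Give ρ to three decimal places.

Ranks of variable 1: 4, 5, 3, 1, 2
Ranks of variable 2: 5, 1, 3, 2, 4
d = r₁ − r₂: -1, 4, 0, -1, -2
d²: 1, 16, 0, 1, 4; Σd² = 22
ρ = 1 − 6·22/(5·24) = 1 − 132/120 = -0.100

-0.100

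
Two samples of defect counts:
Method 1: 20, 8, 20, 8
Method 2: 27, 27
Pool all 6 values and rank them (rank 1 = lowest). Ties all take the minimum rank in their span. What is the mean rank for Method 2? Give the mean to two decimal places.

Sorted (ascending): 8, 8, 20, 20, 27, 27
The 2 values of 8 occupy positions 1–2 → each gets rank 1.
The 2 values of 20 occupy positions 3–4 → each gets rank 3.
The 2 values of 27 occupy positions 5–6 → each gets rank 5.
Method 2 values → pooled ranks: 27→5, 27→5
Mean rank = (5 + 5) / 2 = 5.00

5.00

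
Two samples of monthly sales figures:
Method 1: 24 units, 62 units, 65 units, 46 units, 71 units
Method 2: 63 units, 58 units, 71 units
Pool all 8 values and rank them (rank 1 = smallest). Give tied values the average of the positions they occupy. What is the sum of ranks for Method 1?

Sorted (ascending): 24, 46, 58, 62, 63, 65, 71, 71
The 2 values of 71 occupy positions 7–8 → average rank (7+8)/2 = 7.5.
Method 1 values → pooled ranks: 24→1, 62→4, 65→6, 46→2, 71→7.5
Rank sum = 1 + 4 + 6 + 2 + 7.5 = 20.5

20.5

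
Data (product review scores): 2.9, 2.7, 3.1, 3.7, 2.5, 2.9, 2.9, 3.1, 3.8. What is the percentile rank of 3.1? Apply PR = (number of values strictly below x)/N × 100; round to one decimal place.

55.6

N = 9.
Strictly below 3.1: 5. Equal to 3.1: 2.
PR = 5/9 × 100 = 55.6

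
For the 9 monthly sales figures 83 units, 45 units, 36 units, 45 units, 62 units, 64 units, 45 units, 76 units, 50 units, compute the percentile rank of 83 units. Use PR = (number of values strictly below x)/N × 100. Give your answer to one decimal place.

88.9

N = 9.
Strictly below 83: 8. Equal to 83: 1.
PR = 8/9 × 100 = 88.9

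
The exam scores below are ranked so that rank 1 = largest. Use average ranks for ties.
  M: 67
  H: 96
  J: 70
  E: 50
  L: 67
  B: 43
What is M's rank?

3.5

Sorted (descending): 96, 70, 67, 67, 50, 43
The 2 values of 67 occupy positions 3–4 → average rank (3+4)/2 = 3.5.
M has value 67 → rank 3.5.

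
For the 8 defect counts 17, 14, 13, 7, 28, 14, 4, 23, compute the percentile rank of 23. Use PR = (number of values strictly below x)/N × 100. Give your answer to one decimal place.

75.0

N = 8.
Strictly below 23: 6. Equal to 23: 1.
PR = 6/8 × 100 = 75.0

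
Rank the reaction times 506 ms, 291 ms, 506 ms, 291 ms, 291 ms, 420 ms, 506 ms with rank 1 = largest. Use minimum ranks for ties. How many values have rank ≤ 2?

Sorted (descending): 506, 506, 506, 420, 291, 291, 291
The 3 values of 506 occupy positions 1–3 → each gets rank 1.
The 3 values of 291 occupy positions 5–7 → each gets rank 5.
Ranks ≤ 2: {1, 1, 1} → 3 values.

3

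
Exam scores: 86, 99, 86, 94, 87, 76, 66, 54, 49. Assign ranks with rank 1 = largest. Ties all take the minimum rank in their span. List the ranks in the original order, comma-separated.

Sorted (descending): 99, 94, 87, 86, 86, 76, 66, 54, 49
The 2 values of 86 occupy positions 4–5 → each gets rank 4.

4, 1, 4, 2, 3, 6, 7, 8, 9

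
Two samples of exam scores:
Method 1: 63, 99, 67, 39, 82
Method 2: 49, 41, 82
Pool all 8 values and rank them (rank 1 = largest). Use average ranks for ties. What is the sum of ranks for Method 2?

Sorted (descending): 99, 82, 82, 67, 63, 49, 41, 39
The 2 values of 82 occupy positions 2–3 → average rank (2+3)/2 = 2.5.
Method 2 values → pooled ranks: 49→6, 41→7, 82→2.5
Rank sum = 6 + 7 + 2.5 = 15.5

15.5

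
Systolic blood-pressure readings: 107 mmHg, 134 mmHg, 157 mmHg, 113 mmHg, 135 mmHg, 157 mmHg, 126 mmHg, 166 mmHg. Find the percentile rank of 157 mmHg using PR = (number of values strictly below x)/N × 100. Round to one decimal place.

62.5

N = 8.
Strictly below 157: 5. Equal to 157: 2.
PR = 5/8 × 100 = 62.5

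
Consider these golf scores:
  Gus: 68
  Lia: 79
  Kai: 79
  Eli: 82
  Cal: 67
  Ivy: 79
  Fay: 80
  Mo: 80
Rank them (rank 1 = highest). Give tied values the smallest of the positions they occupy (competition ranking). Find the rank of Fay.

Sorted (descending): 82, 80, 80, 79, 79, 79, 68, 67
The 2 values of 80 occupy positions 2–3 → each gets rank 2.
The 3 values of 79 occupy positions 4–6 → each gets rank 4.
Fay has value 80 → rank 2.

2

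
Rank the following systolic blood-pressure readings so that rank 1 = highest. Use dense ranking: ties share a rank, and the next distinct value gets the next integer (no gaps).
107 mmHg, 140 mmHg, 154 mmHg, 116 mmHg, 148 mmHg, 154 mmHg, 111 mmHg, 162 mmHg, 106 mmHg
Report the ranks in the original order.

Sorted (descending): 162, 154, 154, 148, 140, 116, 111, 107, 106
The 2 values of 154 share dense rank 2.
Remaining distinct values take the next consecutive integers.

7, 4, 2, 5, 3, 2, 6, 1, 8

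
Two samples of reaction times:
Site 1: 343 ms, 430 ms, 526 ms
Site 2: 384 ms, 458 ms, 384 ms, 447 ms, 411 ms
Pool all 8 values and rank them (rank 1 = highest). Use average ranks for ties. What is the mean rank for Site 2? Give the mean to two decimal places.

Sorted (descending): 526, 458, 447, 430, 411, 384, 384, 343
The 2 values of 384 occupy positions 6–7 → average rank (6+7)/2 = 6.5.
Site 2 values → pooled ranks: 384→6.5, 458→2, 384→6.5, 447→3, 411→5
Mean rank = (6.5 + 2 + 6.5 + 3 + 5) / 5 = 4.60

4.60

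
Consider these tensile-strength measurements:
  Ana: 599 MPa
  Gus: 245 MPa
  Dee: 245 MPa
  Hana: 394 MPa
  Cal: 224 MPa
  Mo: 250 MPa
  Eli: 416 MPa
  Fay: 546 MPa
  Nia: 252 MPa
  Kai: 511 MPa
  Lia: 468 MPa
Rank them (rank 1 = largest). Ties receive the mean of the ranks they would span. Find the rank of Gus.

Sorted (descending): 599, 546, 511, 468, 416, 394, 252, 250, 245, 245, 224
The 2 values of 245 occupy positions 9–10 → average rank (9+10)/2 = 9.5.
Gus has value 245 MPa → rank 9.5.

9.5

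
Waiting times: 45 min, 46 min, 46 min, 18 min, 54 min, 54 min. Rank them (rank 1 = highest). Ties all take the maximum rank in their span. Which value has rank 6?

Sorted (descending): 54, 54, 46, 46, 45, 18
The 2 values of 54 occupy positions 1–2 → each gets rank 2.
The 2 values of 46 occupy positions 3–4 → each gets rank 4.
Rank 6 → value 18.

18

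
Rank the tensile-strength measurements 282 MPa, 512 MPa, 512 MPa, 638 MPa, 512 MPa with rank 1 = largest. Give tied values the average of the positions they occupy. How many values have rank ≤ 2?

Sorted (descending): 638, 512, 512, 512, 282
The 3 values of 512 occupy positions 2–4 → average rank 3.
Ranks ≤ 2: {1} → 1 value.

1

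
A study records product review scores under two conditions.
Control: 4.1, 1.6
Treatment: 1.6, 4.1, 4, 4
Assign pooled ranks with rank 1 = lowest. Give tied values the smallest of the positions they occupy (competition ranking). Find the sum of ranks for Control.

6

Sorted (ascending): 1.6, 1.6, 4, 4, 4.1, 4.1
The 2 values of 1.6 occupy positions 1–2 → each gets rank 1.
The 2 values of 4 occupy positions 3–4 → each gets rank 3.
The 2 values of 4.1 occupy positions 5–6 → each gets rank 5.
Control values → pooled ranks: 4.1→5, 1.6→1
Rank sum = 5 + 1 = 6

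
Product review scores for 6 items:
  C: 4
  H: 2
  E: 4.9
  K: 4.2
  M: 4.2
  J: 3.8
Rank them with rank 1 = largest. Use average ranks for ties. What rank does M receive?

2.5

Sorted (descending): 4.9, 4.2, 4.2, 4, 3.8, 2
The 2 values of 4.2 occupy positions 2–3 → average rank (2+3)/2 = 2.5.
M has value 4.2 → rank 2.5.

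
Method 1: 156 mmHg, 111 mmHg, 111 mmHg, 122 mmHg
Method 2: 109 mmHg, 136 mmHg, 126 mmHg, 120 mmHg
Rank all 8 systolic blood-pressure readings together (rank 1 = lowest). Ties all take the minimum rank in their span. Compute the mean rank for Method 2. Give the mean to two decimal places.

Sorted (ascending): 109, 111, 111, 120, 122, 126, 136, 156
The 2 values of 111 occupy positions 2–3 → each gets rank 2.
Method 2 values → pooled ranks: 109→1, 136→7, 126→6, 120→4
Mean rank = (1 + 7 + 6 + 4) / 4 = 4.50

4.50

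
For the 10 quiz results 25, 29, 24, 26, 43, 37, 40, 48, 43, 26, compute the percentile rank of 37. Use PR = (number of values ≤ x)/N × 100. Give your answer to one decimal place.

N = 10.
Strictly below 37: 5. Equal to 37: 1.
PR = 6/10 × 100 = 60.0

60.0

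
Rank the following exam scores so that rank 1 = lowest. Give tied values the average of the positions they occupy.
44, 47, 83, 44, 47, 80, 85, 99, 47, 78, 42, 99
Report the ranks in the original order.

Sorted (ascending): 42, 44, 44, 47, 47, 47, 78, 80, 83, 85, 99, 99
The 2 values of 44 occupy positions 2–3 → average rank (2+3)/2 = 2.5.
The 3 values of 47 occupy positions 4–6 → average rank 5.
The 2 values of 99 occupy positions 11–12 → average rank (11+12)/2 = 11.5.

2.5, 5, 9, 2.5, 5, 8, 10, 11.5, 5, 7, 1, 11.5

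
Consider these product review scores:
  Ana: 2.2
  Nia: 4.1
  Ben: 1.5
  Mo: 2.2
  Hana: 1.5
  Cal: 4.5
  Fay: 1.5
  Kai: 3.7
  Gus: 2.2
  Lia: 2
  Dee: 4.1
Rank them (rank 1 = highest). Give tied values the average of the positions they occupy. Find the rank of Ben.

10

Sorted (descending): 4.5, 4.1, 4.1, 3.7, 2.2, 2.2, 2.2, 2, 1.5, 1.5, 1.5
The 2 values of 4.1 occupy positions 2–3 → average rank (2+3)/2 = 2.5.
The 3 values of 2.2 occupy positions 5–7 → average rank 6.
The 3 values of 1.5 occupy positions 9–11 → average rank 10.
Ben has value 1.5 → rank 10.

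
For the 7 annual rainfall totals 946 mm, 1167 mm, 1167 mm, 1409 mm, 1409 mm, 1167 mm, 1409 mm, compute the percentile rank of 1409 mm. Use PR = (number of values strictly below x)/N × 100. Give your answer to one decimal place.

N = 7.
Strictly below 1409: 4. Equal to 1409: 3.
PR = 4/7 × 100 = 57.1

57.1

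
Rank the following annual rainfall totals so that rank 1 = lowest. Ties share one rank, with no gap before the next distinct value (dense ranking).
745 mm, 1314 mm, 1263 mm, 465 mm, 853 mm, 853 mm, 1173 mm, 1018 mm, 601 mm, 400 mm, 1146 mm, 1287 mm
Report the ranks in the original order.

4, 11, 9, 2, 5, 5, 8, 6, 3, 1, 7, 10

Sorted (ascending): 400, 465, 601, 745, 853, 853, 1018, 1146, 1173, 1263, 1287, 1314
The 2 values of 853 share dense rank 5.
Remaining distinct values take the next consecutive integers.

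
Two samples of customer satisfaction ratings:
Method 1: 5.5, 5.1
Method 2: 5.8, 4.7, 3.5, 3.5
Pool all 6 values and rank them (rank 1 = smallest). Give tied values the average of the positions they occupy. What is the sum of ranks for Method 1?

9

Sorted (ascending): 3.5, 3.5, 4.7, 5.1, 5.5, 5.8
The 2 values of 3.5 occupy positions 1–2 → average rank (1+2)/2 = 1.5.
Method 1 values → pooled ranks: 5.5→5, 5.1→4
Rank sum = 5 + 4 = 9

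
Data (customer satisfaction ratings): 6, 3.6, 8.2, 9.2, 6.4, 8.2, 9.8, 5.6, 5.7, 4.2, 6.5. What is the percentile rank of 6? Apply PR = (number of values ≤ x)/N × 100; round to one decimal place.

45.5

N = 11.
Strictly below 6: 4. Equal to 6: 1.
PR = 5/11 × 100 = 45.5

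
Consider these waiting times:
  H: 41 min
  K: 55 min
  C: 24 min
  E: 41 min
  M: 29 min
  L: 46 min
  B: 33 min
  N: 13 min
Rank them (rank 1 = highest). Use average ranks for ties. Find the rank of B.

5

Sorted (descending): 55, 46, 41, 41, 33, 29, 24, 13
The 2 values of 41 occupy positions 3–4 → average rank (3+4)/2 = 3.5.
B has value 33 min → rank 5.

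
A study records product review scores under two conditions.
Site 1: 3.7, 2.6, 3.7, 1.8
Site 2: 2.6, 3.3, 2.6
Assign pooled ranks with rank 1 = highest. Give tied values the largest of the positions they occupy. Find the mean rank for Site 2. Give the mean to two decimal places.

5.00

Sorted (descending): 3.7, 3.7, 3.3, 2.6, 2.6, 2.6, 1.8
The 2 values of 3.7 occupy positions 1–2 → each gets rank 2.
The 3 values of 2.6 occupy positions 4–6 → each gets rank 6.
Site 2 values → pooled ranks: 2.6→6, 3.3→3, 2.6→6
Mean rank = (6 + 3 + 6) / 3 = 5.00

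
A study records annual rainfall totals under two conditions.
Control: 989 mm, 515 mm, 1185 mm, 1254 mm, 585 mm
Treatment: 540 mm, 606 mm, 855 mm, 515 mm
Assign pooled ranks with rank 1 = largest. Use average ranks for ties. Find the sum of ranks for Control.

20.5

Sorted (descending): 1254, 1185, 989, 855, 606, 585, 540, 515, 515
The 2 values of 515 occupy positions 8–9 → average rank (8+9)/2 = 8.5.
Control values → pooled ranks: 989→3, 515→8.5, 1185→2, 1254→1, 585→6
Rank sum = 3 + 8.5 + 2 + 1 + 6 = 20.5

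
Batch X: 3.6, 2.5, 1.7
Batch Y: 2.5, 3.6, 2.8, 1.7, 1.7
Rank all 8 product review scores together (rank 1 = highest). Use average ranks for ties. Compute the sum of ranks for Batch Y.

23

Sorted (descending): 3.6, 3.6, 2.8, 2.5, 2.5, 1.7, 1.7, 1.7
The 2 values of 3.6 occupy positions 1–2 → average rank (1+2)/2 = 1.5.
The 2 values of 2.5 occupy positions 4–5 → average rank (4+5)/2 = 4.5.
The 3 values of 1.7 occupy positions 6–8 → average rank 7.
Batch Y values → pooled ranks: 2.5→4.5, 3.6→1.5, 2.8→3, 1.7→7, 1.7→7
Rank sum = 4.5 + 1.5 + 3 + 7 + 7 = 23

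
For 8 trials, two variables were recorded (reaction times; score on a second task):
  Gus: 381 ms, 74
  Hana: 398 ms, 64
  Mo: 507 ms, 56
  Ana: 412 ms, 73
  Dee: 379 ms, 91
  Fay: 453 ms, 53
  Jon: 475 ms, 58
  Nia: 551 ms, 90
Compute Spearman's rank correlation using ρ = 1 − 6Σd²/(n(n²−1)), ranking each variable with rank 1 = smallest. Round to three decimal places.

-0.405

Ranks of variable 1: 2, 3, 7, 4, 1, 5, 6, 8
Ranks of variable 2: 6, 4, 2, 5, 8, 1, 3, 7
d = r₁ − r₂: -4, -1, 5, -1, -7, 4, 3, 1
d²: 16, 1, 25, 1, 49, 16, 9, 1; Σd² = 118
ρ = 1 − 6·118/(8·63) = 1 − 708/504 = -0.405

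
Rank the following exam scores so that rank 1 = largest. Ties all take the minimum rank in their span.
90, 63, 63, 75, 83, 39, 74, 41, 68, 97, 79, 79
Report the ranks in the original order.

2, 9, 9, 6, 3, 12, 7, 11, 8, 1, 4, 4

Sorted (descending): 97, 90, 83, 79, 79, 75, 74, 68, 63, 63, 41, 39
The 2 values of 79 occupy positions 4–5 → each gets rank 4.
The 2 values of 63 occupy positions 9–10 → each gets rank 9.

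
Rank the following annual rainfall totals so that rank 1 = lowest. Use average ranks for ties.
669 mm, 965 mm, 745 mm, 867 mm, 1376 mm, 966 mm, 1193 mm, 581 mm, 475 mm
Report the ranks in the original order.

Sorted (ascending): 475, 581, 669, 745, 867, 965, 966, 1193, 1376
No ties — each value takes its position as its rank.

3, 6, 4, 5, 9, 7, 8, 2, 1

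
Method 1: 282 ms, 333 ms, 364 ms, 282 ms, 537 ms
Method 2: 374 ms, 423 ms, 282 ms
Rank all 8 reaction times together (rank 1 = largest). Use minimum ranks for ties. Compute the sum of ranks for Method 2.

Sorted (descending): 537, 423, 374, 364, 333, 282, 282, 282
The 3 values of 282 occupy positions 6–8 → each gets rank 6.
Method 2 values → pooled ranks: 374→3, 423→2, 282→6
Rank sum = 3 + 2 + 6 = 11

11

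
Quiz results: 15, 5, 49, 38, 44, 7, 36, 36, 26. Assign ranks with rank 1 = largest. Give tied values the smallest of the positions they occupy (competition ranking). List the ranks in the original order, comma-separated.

7, 9, 1, 3, 2, 8, 4, 4, 6

Sorted (descending): 49, 44, 38, 36, 36, 26, 15, 7, 5
The 2 values of 36 occupy positions 4–5 → each gets rank 4.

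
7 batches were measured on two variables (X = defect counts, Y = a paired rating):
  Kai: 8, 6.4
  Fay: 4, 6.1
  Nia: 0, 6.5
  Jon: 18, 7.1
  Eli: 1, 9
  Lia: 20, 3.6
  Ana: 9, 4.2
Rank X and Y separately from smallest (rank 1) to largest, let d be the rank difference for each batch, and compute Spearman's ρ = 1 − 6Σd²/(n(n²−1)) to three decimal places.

Ranks of variable 1: 4, 3, 1, 6, 2, 7, 5
Ranks of variable 2: 4, 3, 5, 6, 7, 1, 2
d = r₁ − r₂: 0, 0, -4, 0, -5, 6, 3
d²: 0, 0, 16, 0, 25, 36, 9; Σd² = 86
ρ = 1 − 6·86/(7·48) = 1 − 516/336 = -0.536

-0.536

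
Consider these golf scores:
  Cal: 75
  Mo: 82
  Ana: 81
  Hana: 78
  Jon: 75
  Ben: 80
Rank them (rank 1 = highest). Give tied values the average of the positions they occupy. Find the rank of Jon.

Sorted (descending): 82, 81, 80, 78, 75, 75
The 2 values of 75 occupy positions 5–6 → average rank (5+6)/2 = 5.5.
Jon has value 75 → rank 5.5.

5.5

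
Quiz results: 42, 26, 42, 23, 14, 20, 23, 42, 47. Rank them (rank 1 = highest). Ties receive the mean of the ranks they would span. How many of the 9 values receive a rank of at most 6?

5

Sorted (descending): 47, 42, 42, 42, 26, 23, 23, 20, 14
The 3 values of 42 occupy positions 2–4 → average rank 3.
The 2 values of 23 occupy positions 6–7 → average rank (6+7)/2 = 6.5.
Ranks ≤ 6: {1, 3, 3, 3, 5} → 5 values.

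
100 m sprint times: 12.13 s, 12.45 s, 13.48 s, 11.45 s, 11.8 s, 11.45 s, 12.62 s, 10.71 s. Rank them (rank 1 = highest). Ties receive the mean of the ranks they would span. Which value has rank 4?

Sorted (descending): 13.48, 12.62, 12.45, 12.13, 11.8, 11.45, 11.45, 10.71
The 2 values of 11.45 occupy positions 6–7 → average rank (6+7)/2 = 6.5.
Rank 4 → value 12.13.

12.13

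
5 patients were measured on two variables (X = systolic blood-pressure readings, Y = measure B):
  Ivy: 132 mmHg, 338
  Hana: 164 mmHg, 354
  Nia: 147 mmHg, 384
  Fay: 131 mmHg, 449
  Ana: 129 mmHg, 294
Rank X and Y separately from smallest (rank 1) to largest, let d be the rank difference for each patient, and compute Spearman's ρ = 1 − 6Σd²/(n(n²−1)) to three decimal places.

Ranks of variable 1: 3, 5, 4, 2, 1
Ranks of variable 2: 2, 3, 4, 5, 1
d = r₁ − r₂: 1, 2, 0, -3, 0
d²: 1, 4, 0, 9, 0; Σd² = 14
ρ = 1 − 6·14/(5·24) = 1 − 84/120 = 0.300

0.300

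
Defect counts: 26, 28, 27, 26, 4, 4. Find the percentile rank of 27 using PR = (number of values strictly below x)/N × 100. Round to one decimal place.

66.7

N = 6.
Strictly below 27: 4. Equal to 27: 1.
PR = 4/6 × 100 = 66.7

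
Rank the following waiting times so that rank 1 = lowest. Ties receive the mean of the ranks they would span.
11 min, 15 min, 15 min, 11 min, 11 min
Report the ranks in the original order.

2, 4.5, 4.5, 2, 2

Sorted (ascending): 11, 11, 11, 15, 15
The 3 values of 11 occupy positions 1–3 → average rank 2.
The 2 values of 15 occupy positions 4–5 → average rank (4+5)/2 = 4.5.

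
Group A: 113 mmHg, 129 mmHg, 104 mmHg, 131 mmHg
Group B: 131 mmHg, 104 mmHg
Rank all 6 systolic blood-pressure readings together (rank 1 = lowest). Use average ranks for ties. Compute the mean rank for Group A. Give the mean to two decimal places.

3.50

Sorted (ascending): 104, 104, 113, 129, 131, 131
The 2 values of 104 occupy positions 1–2 → average rank (1+2)/2 = 1.5.
The 2 values of 131 occupy positions 5–6 → average rank (5+6)/2 = 5.5.
Group A values → pooled ranks: 113→3, 129→4, 104→1.5, 131→5.5
Mean rank = (3 + 4 + 1.5 + 5.5) / 4 = 3.50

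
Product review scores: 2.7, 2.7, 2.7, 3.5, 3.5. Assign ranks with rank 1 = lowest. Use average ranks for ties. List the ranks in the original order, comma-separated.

Sorted (ascending): 2.7, 2.7, 2.7, 3.5, 3.5
The 3 values of 2.7 occupy positions 1–3 → average rank 2.
The 2 values of 3.5 occupy positions 4–5 → average rank (4+5)/2 = 4.5.

2, 2, 2, 4.5, 4.5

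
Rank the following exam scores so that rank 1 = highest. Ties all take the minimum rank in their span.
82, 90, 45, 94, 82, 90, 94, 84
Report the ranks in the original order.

Sorted (descending): 94, 94, 90, 90, 84, 82, 82, 45
The 2 values of 94 occupy positions 1–2 → each gets rank 1.
The 2 values of 90 occupy positions 3–4 → each gets rank 3.
The 2 values of 82 occupy positions 6–7 → each gets rank 6.

6, 3, 8, 1, 6, 3, 1, 5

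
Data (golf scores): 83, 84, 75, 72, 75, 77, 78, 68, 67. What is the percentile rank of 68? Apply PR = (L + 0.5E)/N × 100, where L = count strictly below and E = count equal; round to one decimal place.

N = 9.
Strictly below 68: 1. Equal to 68: 1.
PR = (1 + 0.5·1)/9 × 100 = 16.7

16.7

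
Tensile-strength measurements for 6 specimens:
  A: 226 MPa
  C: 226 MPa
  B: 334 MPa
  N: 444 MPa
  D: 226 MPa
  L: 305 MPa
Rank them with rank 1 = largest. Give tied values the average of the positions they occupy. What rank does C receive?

5

Sorted (descending): 444, 334, 305, 226, 226, 226
The 3 values of 226 occupy positions 4–6 → average rank 5.
C has value 226 MPa → rank 5.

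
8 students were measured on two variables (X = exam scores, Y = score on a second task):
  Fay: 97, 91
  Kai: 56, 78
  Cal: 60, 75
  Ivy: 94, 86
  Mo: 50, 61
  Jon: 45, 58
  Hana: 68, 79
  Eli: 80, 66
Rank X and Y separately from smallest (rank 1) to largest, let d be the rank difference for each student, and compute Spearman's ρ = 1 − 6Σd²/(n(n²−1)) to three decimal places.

Ranks of variable 1: 8, 3, 4, 7, 2, 1, 5, 6
Ranks of variable 2: 8, 5, 4, 7, 2, 1, 6, 3
d = r₁ − r₂: 0, -2, 0, 0, 0, 0, -1, 3
d²: 0, 4, 0, 0, 0, 0, 1, 9; Σd² = 14
ρ = 1 − 6·14/(8·63) = 1 − 84/504 = 0.833

0.833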